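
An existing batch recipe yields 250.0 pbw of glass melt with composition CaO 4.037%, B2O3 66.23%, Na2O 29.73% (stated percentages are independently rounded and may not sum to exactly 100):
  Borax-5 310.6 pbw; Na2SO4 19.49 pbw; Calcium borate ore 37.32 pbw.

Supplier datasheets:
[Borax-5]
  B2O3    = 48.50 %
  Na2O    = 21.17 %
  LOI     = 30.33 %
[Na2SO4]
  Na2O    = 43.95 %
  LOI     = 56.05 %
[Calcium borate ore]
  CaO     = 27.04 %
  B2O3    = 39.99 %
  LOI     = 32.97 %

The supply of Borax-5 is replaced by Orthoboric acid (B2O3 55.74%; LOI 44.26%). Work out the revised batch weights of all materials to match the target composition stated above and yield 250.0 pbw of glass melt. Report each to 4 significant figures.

Intermediates are displayed, rounded to 4 significant digits, as written. Each numeric step holds exact precision end to end. A single rounding finalizes every reported figure — the derived quantities, including glass mass, the three compositions, yield, ignition loss, the totals, are re-derived starting from the weights on 250.0 pbw of glass in exact precision as set out in either problem or answer.
Per-oxide target masses for 250.0 pbw glass melt:
  CaO: 4.037% × 250.0 = 10.09 pbw
  B2O3: 66.23% × 250.0 = 165.6 pbw
  Na2O: 29.73% × 250.0 = 74.32 pbw
Checking each oxide sum per the reported batch figures, relative to the basis at hand (summed amounts equal target values exact up to rounding of places):
  CaO: 37.32·0.2704 = 10.09 pbw (target 10.09 pbw)
  B2O3: 270.3·0.5574 + 37.32·0.3999 = 165.6 pbw (target 165.6 pbw)
  Na2O: 169.1·0.4395 = 74.32 pbw (target 74.32 pbw)
Consistency of the glass mass: net batch after ignition = 250.0 pbw (targets for the oxides total 250.0 pbw; stated basis 250.0 pbw — deltas are rounding alone).
Batch grand total — Σ batch = 476.7 pbw; LOI removed, Σ of batch·LOI: 226.7 pbw; yield = glass ÷ total batch = 52.44%.

Revised batch per 250.0 pbw glass melt:
  Orthoboric acid: 270.3 pbw
  Na2SO4: 169.1 pbw
  Calcium borate ore: 37.32 pbw
Total batch = 476.7 pbw; LOI loss = 226.7 pbw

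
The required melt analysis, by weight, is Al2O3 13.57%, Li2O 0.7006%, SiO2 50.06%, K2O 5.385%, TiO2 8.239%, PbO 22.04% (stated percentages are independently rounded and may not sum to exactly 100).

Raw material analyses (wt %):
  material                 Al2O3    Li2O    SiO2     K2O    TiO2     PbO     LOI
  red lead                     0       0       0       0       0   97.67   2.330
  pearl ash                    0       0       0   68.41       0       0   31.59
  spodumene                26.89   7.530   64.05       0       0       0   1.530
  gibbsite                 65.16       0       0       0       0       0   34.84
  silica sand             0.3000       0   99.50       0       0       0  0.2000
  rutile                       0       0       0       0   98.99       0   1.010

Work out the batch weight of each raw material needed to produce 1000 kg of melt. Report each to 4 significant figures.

Batch per 1000 kg melt:
  red lead: 225.7 kg
  pearl ash: 78.72 kg
  spodumene: 93.04 kg
  gibbsite: 167.8 kg
  silica sand: 443.2 kg
  rutile: 83.23 kg
Total batch = 1092 kg; LOI loss = 91.74 kg; yield = 91.60%

The whole derivation holds exact precision at each step. Rounding to 4 significant figures extends to every in-between result as displayed — exactly one rounding is applied to every reported number; all derived quantities, which include six oxide percentages, ignition loss, net glass mass, the totals, yield, are carried at full float precision, as written in question or answer, using the weight values at 1000 kg of glass.
Oxide-by-oxide targets in 1000 kg melt:
  Al2O3: 13.57% × 1000 = 135.7 kg
  Li2O: 0.7006% × 1000 = 7.006 kg
  SiO2: 50.06% × 1000 = 500.6 kg
  K2O: 5.385% × 1000 = 53.85 kg
  TiO2: 8.239% × 1000 = 82.39 kg
  PbO: 22.04% × 1000 = 220.4 kg
Sums-versus-targets review from the weights as reported, relative to the basis at hand (oxide sums agree with the targets within answer rounding):
  Al2O3: 93.04·0.2689 + 167.8·0.6516 + 443.2·0.003000 = 135.7 kg (target 135.7 kg)
  Li2O: 93.04·0.07530 = 7.006 kg (target 7.006 kg)
  SiO2: 93.04·0.6405 + 443.2·0.9950 = 500.6 kg (target 500.6 kg)
  K2O: 78.72·0.6841 = 53.85 kg (target 53.85 kg)
  TiO2: 83.23·0.9899 = 82.39 kg (target 82.39 kg)
  PbO: 225.7·0.9767 = 220.4 kg (target 220.4 kg)
Glass-mass closure: batch Σ − ignition loss = 1000 kg (per-oxide target masses sum to 999.9 kg; against the stated basis, 1000 kg — gaps are rounding artifacts).
Batch grand total — Σ batch = 1092 kg; loss to ignition Σ batch·LOI = 91.74 kg; the yield ratio, glass ÷ batch: 91.60%.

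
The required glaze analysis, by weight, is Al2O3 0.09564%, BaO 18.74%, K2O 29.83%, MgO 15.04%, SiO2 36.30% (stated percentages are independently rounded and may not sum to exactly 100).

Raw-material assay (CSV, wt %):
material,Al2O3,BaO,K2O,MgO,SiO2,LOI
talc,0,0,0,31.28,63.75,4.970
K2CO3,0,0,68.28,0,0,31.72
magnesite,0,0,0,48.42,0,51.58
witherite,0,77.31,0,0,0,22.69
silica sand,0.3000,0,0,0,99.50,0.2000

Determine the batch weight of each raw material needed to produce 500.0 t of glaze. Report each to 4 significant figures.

Intermediates are shown, rounded to four significant digits, within the worked lines. Full float precision is maintained all the way through. A single rounding yields each reported value. All derived quantities are computed from the weighed amounts for 500.0 t of glass in full float precision (five oxide percentages, totals, net glass mass, yield, ignition loss), as they appear in the question or the answer.
Per-oxide target masses for 500.0 t glaze:
  Al2O3: 0.09564% × 500.0 = 0.4782 t
  BaO: 18.74% × 500.0 = 93.70 t
  K2O: 29.83% × 500.0 = 149.2 t
  MgO: 15.04% × 500.0 = 75.20 t
  SiO2: 36.30% × 500.0 = 181.5 t
Verifying the oxide balance applying the batch weights above, under the basis named above (every target is met by its sum once rounding is allowed for):
  Al2O3: 159.4·0.003000 = 0.4782 t (target 0.4782 t)
  BaO: 121.2·0.7731 = 93.70 t (target 93.70 t)
  K2O: 218.4·0.6828 = 149.1 t (target 149.2 t)
  MgO: 35.92·0.3128 + 132.1·0.4842 = 75.20 t (target 75.20 t)
  SiO2: 35.92·0.6375 + 159.4·0.9950 = 181.5 t (target 181.5 t)
Consistency of the glass mass: total batch − LOI = 500.0 t (summing oxide targets gives 500.0 t; basis as stated: 500.0 t — deltas are rounding alone).
Adding the batch up: Σ batch = 667.0 t; Σ batch·LOI gives LOI loss = 167.0 t; as yield: glass ÷ batch → 74.96%.

Batch per 500.0 t glaze:
  talc: 35.92 t
  K2CO3: 218.4 t
  magnesite: 132.1 t
  witherite: 121.2 t
  silica sand: 159.4 t
Total batch = 667.0 t; LOI loss = 167.0 t; yield = 74.96%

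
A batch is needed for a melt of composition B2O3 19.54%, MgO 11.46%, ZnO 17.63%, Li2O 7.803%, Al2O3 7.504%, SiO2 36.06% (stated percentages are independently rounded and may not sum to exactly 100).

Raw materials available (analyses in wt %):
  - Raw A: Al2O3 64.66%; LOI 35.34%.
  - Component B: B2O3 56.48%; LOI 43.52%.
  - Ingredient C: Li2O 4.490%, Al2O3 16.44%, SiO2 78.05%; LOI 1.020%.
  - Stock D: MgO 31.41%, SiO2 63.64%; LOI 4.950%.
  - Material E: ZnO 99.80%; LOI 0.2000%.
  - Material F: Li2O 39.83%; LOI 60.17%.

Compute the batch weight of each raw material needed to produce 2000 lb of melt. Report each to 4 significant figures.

In-progress results appear rounded to four significant figures in the working. Each numeric step keeps full precision in all steps — exactly one rounding goes into every reported number — all derived quantities (the totals, glass mass, ignition loss, the yield, six oxide percentages) are carried in exact precision from the batch weights per 2000 lb of glass as written in question or answer.
The oxide mass targets at 2000 lb melt:
  B2O3: 19.54% × 2000 = 390.8 lb
  MgO: 11.46% × 2000 = 229.2 lb
  ZnO: 17.63% × 2000 = 352.6 lb
  Li2O: 7.803% × 2000 = 156.1 lb
  Al2O3: 7.504% × 2000 = 150.1 lb
  SiO2: 36.06% × 2000 = 721.2 lb
Sums-versus-targets review given the weights on record, versus the basis set out (sums match the target masses modulo rounding of the values):
  B2O3: 691.9·0.5648 = 390.8 lb (target 390.8 lb)
  MgO: 729.7·0.3141 = 229.2 lb (target 229.2 lb)
  ZnO: 353.3·0.9980 = 352.6 lb (target 352.6 lb)
  Li2O: 329.0·0.04490 + 354.7·0.3983 = 156.0 lb (target 156.1 lb)
  Al2O3: 148.4·0.6466 + 329.0·0.1644 = 150.0 lb (target 150.1 lb)
  SiO2: 329.0·0.7805 + 729.7·0.6364 = 721.2 lb (target 721.2 lb)
Consistency of the glass mass: batch Σ − ignition loss = 2000 lb (per-oxide target masses sum to 2000 lb; with the basis standing at 2000 lb — differing by rounding only).
Batch total: Σ batch = 2607 lb; Σ batch·LOI gives LOI loss = 607.2 lb; yield: glass divided by total = 76.71%.

Batch per 2000 lb melt:
  Raw A: 148.4 lb
  Component B: 691.9 lb
  Ingredient C: 329.0 lb
  Stock D: 729.7 lb
  Material E: 353.3 lb
  Material F: 354.7 lb
Total batch = 2607 lb; LOI loss = 607.2 lb; yield = 76.71%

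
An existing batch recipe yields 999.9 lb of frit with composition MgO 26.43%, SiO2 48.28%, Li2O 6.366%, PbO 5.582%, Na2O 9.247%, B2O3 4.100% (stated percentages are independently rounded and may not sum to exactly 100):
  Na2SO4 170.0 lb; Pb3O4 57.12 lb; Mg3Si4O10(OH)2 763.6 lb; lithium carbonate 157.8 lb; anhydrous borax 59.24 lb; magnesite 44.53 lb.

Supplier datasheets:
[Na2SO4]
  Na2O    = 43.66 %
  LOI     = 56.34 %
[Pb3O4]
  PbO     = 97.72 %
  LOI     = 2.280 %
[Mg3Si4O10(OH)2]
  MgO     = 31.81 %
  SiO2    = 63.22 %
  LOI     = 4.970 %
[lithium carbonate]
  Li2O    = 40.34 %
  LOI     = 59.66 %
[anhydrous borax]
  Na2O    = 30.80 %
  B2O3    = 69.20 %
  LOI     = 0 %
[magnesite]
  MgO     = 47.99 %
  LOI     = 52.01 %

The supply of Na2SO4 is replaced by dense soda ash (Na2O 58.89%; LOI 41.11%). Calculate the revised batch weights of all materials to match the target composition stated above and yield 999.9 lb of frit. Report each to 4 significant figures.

Every computation keeps full precision through every step — intermediates are displayed (rounded to 4 significant digits) across the worked steps — each reported number includes exactly one rounding. Derived quantities, including the yield, the totals, the six compositions, glass mass, ignition loss, are computed from the weighed amounts at 999.9 lb of glass at full precision as set out in question or answer.
Target masses of each oxide per 999.9 lb frit:
  MgO: 26.43% × 999.9 = 264.3 lb
  SiO2: 48.28% × 999.9 = 482.8 lb
  Li2O: 6.366% × 999.9 = 63.65 lb
  PbO: 5.582% × 999.9 = 55.81 lb
  Na2O: 9.247% × 999.9 = 92.46 lb
  B2O3: 4.100% × 999.9 = 41.00 lb
A balance pass over the oxides, working from each reported weight, relative to the basis at hand (oxide sums agree with the targets net of answer rounding effects):
  MgO: 763.6·0.3181 + 44.53·0.4799 = 264.3 lb (target 264.3 lb)
  SiO2: 763.6·0.6322 = 482.7 lb (target 482.8 lb)
  Li2O: 157.8·0.4034 = 63.66 lb (target 63.65 lb)
  PbO: 57.12·0.9772 = 55.82 lb (target 55.81 lb)
  Na2O: 126.0·0.5889 + 59.24·0.3080 = 92.45 lb (target 92.46 lb)
  B2O3: 59.24·0.6920 = 40.99 lb (target 41.00 lb)
Auditing the glass mass value: batch total minus LOI = 999.9 lb (summing oxide targets gives 999.9 lb; basis as stated: 999.9 lb — any gap is answer rounding).
Batch total: Σ batch = 1208 lb; LOI loss = Σ batch·LOI = 208.4 lb; yield, glass over the total, = 82.76%.

Revised batch per 999.9 lb frit:
  dense soda ash: 126.0 lb
  Pb3O4: 57.12 lb
  Mg3Si4O10(OH)2: 763.6 lb
  lithium carbonate: 157.8 lb
  anhydrous borax: 59.24 lb
  magnesite: 44.53 lb
Total batch = 1208 lb; LOI loss = 208.4 lb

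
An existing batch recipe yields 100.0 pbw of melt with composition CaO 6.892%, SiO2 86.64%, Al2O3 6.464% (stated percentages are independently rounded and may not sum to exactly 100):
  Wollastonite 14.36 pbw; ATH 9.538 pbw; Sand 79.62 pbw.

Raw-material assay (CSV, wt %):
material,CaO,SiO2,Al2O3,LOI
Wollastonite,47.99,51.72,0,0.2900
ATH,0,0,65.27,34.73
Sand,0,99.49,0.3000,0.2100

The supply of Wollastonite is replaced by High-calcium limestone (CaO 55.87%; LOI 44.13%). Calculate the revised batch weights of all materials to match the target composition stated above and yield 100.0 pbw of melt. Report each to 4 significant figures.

Revised batch per 100.0 pbw melt:
  High-calcium limestone: 12.34 pbw
  ATH: 9.503 pbw
  Sand: 87.08 pbw
Total batch = 108.9 pbw; LOI loss = 8.929 pbw

Intermediates are displayed rounded off to 4 significant figures as written; the working math runs at full float precision at every stage; each reported number carries a single rounding. Derived quantities are rebuilt in exact precision (totals, yield, three oxide percentages, net glass mass, ignition loss) from the weighed amounts per 100.0 pbw of glass as quoted within the question or the answer.
Target masses of each oxide per 100.0 pbw melt:
  CaO: 6.892% × 100.0 = 6.892 pbw
  SiO2: 86.64% × 100.0 = 86.64 pbw
  Al2O3: 6.464% × 100.0 = 6.464 pbw
Sums-versus-targets review from the weights as reported, at the basis given (summed amounts equal target values given rounding of the digits):
  CaO: 12.34·0.5587 = 6.894 pbw (target 6.892 pbw)
  SiO2: 87.08·0.9949 = 86.64 pbw (target 86.64 pbw)
  Al2O3: 9.503·0.6527 + 87.08·0.003000 = 6.464 pbw (target 6.464 pbw)
Glass mass check: Σ batch − LOI loss = 99.99 pbw (targets for the oxides total 100.0 pbw; stated basis 100.0 pbw — rounding explains the deltas).
Whole-batch sum: Σ batch = 108.9 pbw; ignition loss, Σ(batch × LOI) = 8.929 pbw; glass ÷ batch gives a yield of 91.80%.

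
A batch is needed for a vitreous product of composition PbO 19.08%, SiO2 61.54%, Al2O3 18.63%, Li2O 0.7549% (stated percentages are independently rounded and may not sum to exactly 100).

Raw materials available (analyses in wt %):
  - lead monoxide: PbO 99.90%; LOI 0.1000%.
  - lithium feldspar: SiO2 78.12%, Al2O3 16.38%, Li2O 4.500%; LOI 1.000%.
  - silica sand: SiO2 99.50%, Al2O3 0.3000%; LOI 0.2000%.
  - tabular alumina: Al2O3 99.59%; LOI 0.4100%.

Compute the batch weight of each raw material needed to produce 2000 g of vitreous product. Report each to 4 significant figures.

Each numeric step maintains exact precision through every step; mid-chain values are shown (rounded to four significant digits) alongside each step. A single rounding yields every reported value; the derived quantities (yield, the totals, net glass mass, ignition loss, four oxide percentages) are re-derived in full precision from the batch weights on 2000 g of glass, as they appear in the problem or answer text.
The oxide mass targets at 2000 g vitreous product:
  PbO: 19.08% × 2000 = 381.6 g
  SiO2: 61.54% × 2000 = 1231 g
  Al2O3: 18.63% × 2000 = 372.6 g
  Li2O: 0.7549% × 2000 = 15.10 g
A balance pass over the oxides, given the weights on record, relative to the basis at hand (target by target, the sums agree modulo rounding of the values):
  PbO: 382.0·0.9990 = 381.6 g (target 381.6 g)
  SiO2: 335.5·0.7812 + 973.6·0.9950 = 1231 g (target 1231 g)
  Al2O3: 335.5·0.1638 + 973.6·0.003000 + 316.0·0.9959 = 372.6 g (target 372.6 g)
  Li2O: 335.5·0.04500 = 15.10 g (target 15.10 g)
Auditing the glass mass value: total batch − LOI = 2000 g (targets for the oxides total 2000 g; stated basis 2000 g — deltas are rounding alone).
Whole-batch sum: Σ batch = 2007 g; Σ batch·LOI gives LOI loss = 6.980 g; yield: glass divided by total = 99.65%.

Batch per 2000 g vitreous product:
  lead monoxide: 382.0 g
  lithium feldspar: 335.5 g
  silica sand: 973.6 g
  tabular alumina: 316.0 g
Total batch = 2007 g; LOI loss = 6.980 g; yield = 99.65%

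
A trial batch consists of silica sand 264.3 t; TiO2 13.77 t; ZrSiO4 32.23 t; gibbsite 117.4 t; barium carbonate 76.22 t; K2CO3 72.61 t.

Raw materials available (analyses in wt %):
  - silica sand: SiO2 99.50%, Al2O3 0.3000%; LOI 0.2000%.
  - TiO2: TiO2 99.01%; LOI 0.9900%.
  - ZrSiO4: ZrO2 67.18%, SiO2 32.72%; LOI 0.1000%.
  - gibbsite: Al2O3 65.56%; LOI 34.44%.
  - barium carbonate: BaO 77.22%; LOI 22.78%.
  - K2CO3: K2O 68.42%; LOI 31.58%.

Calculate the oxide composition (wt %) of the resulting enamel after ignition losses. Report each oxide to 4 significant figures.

Intermediates are printed (rounded to four significant figures) at each printed step; the whole derivation holds exact precision through the solve. Every reported number is rounded exactly once — derived quantities, which include the yield, the totals, LOI, six oxide percentages, glass mass, are computed in full precision, exactly as printed in problem or answer, from the batch weights per 495.1 t of glass.
Per-oxide mass from batch:
  ZrO2: 32.23·0.6718 = 21.65 t
  K2O: 72.61·0.6842 = 49.68 t
  BaO: 76.22·0.7722 = 58.86 t
  SiO2: 264.3·0.9950 + 32.23·0.3272 = 273.5 t
  Al2O3: 264.3·0.003000 + 117.4·0.6556 = 77.76 t
  TiO2: 13.77·0.9901 = 13.63 t
LOI: 264.3·0.002000 + 13.77·0.009900 + 32.23·0.001000 + 117.4·0.3444 + 76.22·0.2278 + 72.61·0.3158 = 81.42 t
Glass = total batch minus LOI = 576.5 − 81.42 = 495.1 t (= the summed oxide contributions)
wt %: oxide over glass, times 100

Glass mass = 495.1 t (batch 576.5 − LOI 81.42).
Composition: ZrO2 4.373%, K2O 10.03%, BaO 11.89%, SiO2 55.25%, Al2O3 15.71%, TiO2 2.754%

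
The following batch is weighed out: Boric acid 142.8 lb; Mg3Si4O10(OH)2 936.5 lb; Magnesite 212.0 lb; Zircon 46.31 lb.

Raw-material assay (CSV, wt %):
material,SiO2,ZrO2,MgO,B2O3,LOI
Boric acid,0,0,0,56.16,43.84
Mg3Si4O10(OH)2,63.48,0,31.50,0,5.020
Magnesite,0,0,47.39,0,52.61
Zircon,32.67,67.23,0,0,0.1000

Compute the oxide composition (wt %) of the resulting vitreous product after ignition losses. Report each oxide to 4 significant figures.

Glass mass = 1116 lb (batch 1338 − LOI 221.2).
Composition: SiO2 54.61%, ZrO2 2.789%, MgO 35.42%, B2O3 7.183%

The working math maintains full float precision through every step — the intermediate values are printed (rounded to four significant figures) within the worked lines; exactly one rounding lands on every reported number; the derived quantities are rebuilt starting from the weights at 1116 lb of glass at full precision (the four compositions, the yield, the totals, ignition loss, glass mass) as set out in the question or the answer.
Per-oxide mass from batch:
  SiO2: 936.5·0.6348 + 46.31·0.3267 = 609.6 lb
  ZrO2: 46.31·0.6723 = 31.13 lb
  MgO: 936.5·0.3150 + 212.0·0.4739 = 395.5 lb
  B2O3: 142.8·0.5616 = 80.20 lb
LOI: 142.8·0.4384 + 936.5·0.05020 + 212.0·0.5261 + 46.31·0.001000 = 221.2 lb
Net of LOI, the glass mass = 1338 − 221.2 = 1116 lb (the oxide masses sum to this)
wt % = oxide mass / glass mass × 100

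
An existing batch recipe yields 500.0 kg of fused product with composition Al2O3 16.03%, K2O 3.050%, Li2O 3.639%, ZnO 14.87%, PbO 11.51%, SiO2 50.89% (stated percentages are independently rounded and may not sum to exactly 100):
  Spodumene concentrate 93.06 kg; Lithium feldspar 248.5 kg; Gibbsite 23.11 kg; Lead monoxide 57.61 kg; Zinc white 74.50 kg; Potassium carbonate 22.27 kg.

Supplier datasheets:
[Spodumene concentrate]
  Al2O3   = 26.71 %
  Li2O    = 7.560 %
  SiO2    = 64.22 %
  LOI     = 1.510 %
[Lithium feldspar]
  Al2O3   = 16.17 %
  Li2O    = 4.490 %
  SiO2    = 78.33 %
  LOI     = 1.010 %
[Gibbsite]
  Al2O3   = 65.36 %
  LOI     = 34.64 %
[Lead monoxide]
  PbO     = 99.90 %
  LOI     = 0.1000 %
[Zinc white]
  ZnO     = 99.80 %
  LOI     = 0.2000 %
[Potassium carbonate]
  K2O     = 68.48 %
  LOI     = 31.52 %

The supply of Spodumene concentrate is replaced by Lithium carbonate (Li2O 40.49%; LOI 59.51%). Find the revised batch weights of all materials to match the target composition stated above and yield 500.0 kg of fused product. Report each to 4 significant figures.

Working values appear rounded off to 4 significant figures between the steps. Every computation keeps full precision at each step. Every reported value is rounded once only. The derived quantities (the totals, ignition loss, glass mass, yield, six oxide percentages) are rebuilt at full float precision from the batch weights on 500.0 kg of glass, as quoted within the problem or the answer.
Oxide-by-oxide targets in 500.0 kg fused product:
  Al2O3: 16.03% × 500.0 = 80.15 kg
  K2O: 3.050% × 500.0 = 15.25 kg
  Li2O: 3.639% × 500.0 = 18.20 kg
  ZnO: 14.87% × 500.0 = 74.35 kg
  PbO: 11.51% × 500.0 = 57.55 kg
  SiO2: 50.89% × 500.0 = 254.4 kg
Verifying the oxide balance with the batch weights as given, per the basis as stated (oxide sums agree with the targets inside rounding margins):
  Al2O3: 324.8·0.1617 + 42.26·0.6536 = 80.14 kg (target 80.15 kg)
  K2O: 22.27·0.6848 = 15.25 kg (target 15.25 kg)
  Li2O: 8.915·0.4049 + 324.8·0.04490 = 18.19 kg (target 18.20 kg)
  ZnO: 74.50·0.9980 = 74.35 kg (target 74.35 kg)
  PbO: 57.61·0.9990 = 57.55 kg (target 57.55 kg)
  SiO2: 324.8·0.7833 = 254.4 kg (target 254.4 kg)
Glass mass check: the batch minus its LOI: 499.9 kg (the Σ of target masses is 499.9 kg; against the stated basis, 500.0 kg — a pure rounding effect).
Batch total: Σ batch = 530.4 kg; the LOI term Σ batch·LOI equals 30.45 kg; yield, glass over the total, = 94.26%.

Revised batch per 500.0 kg fused product:
  Lithium carbonate: 8.915 kg
  Lithium feldspar: 324.8 kg
  Gibbsite: 42.26 kg
  Lead monoxide: 57.61 kg
  Zinc white: 74.50 kg
  Potassium carbonate: 22.27 kg
Total batch = 530.4 kg; LOI loss = 30.45 kg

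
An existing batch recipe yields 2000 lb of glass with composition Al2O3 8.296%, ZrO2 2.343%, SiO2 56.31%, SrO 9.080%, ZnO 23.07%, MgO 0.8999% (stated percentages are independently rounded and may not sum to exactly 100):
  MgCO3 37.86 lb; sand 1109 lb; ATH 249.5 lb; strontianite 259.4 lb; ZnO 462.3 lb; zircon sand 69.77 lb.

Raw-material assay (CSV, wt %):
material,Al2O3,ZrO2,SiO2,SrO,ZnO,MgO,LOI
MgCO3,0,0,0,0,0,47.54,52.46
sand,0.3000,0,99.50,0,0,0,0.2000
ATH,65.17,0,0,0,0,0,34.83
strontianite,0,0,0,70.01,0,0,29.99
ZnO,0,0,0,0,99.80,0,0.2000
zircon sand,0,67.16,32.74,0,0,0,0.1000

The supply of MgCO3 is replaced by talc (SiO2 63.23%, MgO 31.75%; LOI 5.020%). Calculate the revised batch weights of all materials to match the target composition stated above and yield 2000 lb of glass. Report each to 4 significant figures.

The working math runs at full precision at each step. Mid-chain values appear rounded to 4 significant figures within the worked lines — a single rounding yields each reported result — all derived quantities are computed from the weighed amounts for 2000 lb of glass at exact precision (glass mass, yield, the totals, ignition loss, six oxide percentages), as quoted within either problem or answer.
Oxide-by-oxide targets in 2000 lb glass:
  Al2O3: 8.296% × 2000 = 165.9 lb
  ZrO2: 2.343% × 2000 = 46.86 lb
  SiO2: 56.31% × 2000 = 1126 lb
  SrO: 9.080% × 2000 = 181.6 lb
  ZnO: 23.07% × 2000 = 461.4 lb
  MgO: 0.8999% × 2000 = 18.00 lb
Checking each oxide sum with the batch weights as given, for the quoted basis mass (every target is met by its sum modulo rounding of the values):
  Al2O3: 1073·0.003000 + 249.7·0.6517 = 165.9 lb (target 165.9 lb)
  ZrO2: 69.77·0.6716 = 46.86 lb (target 46.86 lb)
  SiO2: 56.69·0.6323 + 1073·0.9950 + 69.77·0.3274 = 1126 lb (target 1126 lb)
  SrO: 259.4·0.7001 = 181.6 lb (target 181.6 lb)
  ZnO: 462.3·0.9980 = 461.4 lb (target 461.4 lb)
  MgO: 56.69·0.3175 = 18.00 lb (target 18.00 lb)
Glass-mass sanity pass: whole batch net of LOI = 2000 lb (summing oxide targets gives 2000 lb; with the basis standing at 2000 lb — a pure rounding effect).
Adding the batch up: Σ batch = 2171 lb; Σ batch·LOI gives LOI loss = 170.8 lb; the yield ratio, glass ÷ batch: 92.13%.

Revised batch per 2000 lb glass:
  talc: 56.69 lb
  sand: 1073 lb
  ATH: 249.7 lb
  strontianite: 259.4 lb
  ZnO: 462.3 lb
  zircon sand: 69.77 lb
Total batch = 2171 lb; LOI loss = 170.8 lb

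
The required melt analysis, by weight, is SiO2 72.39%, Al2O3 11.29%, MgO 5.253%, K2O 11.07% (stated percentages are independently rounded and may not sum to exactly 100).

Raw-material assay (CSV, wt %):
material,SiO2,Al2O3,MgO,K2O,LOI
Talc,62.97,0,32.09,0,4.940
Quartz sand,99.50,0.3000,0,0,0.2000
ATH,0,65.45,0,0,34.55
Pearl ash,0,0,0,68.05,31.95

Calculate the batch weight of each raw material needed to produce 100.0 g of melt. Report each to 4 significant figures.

Mid-chain values appear rounded to 4 significant digits within the worked lines. All internal work maintains full float precision end to end; each reported figure receives exactly one rounding — all derived quantities (the totals, LOI, yield, net glass mass, the four compositions) are computed starting from the weights for 100.0 g of glass at full float precision, as given in the problem or answer text.
Per-oxide target masses for 100.0 g melt:
  SiO2: 72.39% × 100.0 = 72.39 g
  Al2O3: 11.29% × 100.0 = 11.29 g
  MgO: 5.253% × 100.0 = 5.253 g
  K2O: 11.07% × 100.0 = 11.07 g
Checking each oxide sum applying the batch weights above, against the basis in use (target by target, the sums agree exact up to rounding of places):
  SiO2: 16.37·0.6297 + 62.39·0.9950 = 72.39 g (target 72.39 g)
  Al2O3: 62.39·0.003000 + 16.96·0.6545 = 11.29 g (target 11.29 g)
  MgO: 16.37·0.3209 = 5.253 g (target 5.253 g)
  K2O: 16.27·0.6805 = 11.07 g (target 11.07 g)
Mass balance on the glass: Σ batch − LOI loss = 100.0 g (targets for the oxides total 100.0 g; stated basis 100.0 g — rounding explains the deltas).
Whole-batch sum: Σ batch = 112.0 g; LOI loss = Σ batch·LOI = 11.99 g; glass ÷ batch gives a yield of 89.29%.

Batch per 100.0 g melt:
  Talc: 16.37 g
  Quartz sand: 62.39 g
  ATH: 16.96 g
  Pearl ash: 16.27 g
Total batch = 112.0 g; LOI loss = 11.99 g; yield = 89.29%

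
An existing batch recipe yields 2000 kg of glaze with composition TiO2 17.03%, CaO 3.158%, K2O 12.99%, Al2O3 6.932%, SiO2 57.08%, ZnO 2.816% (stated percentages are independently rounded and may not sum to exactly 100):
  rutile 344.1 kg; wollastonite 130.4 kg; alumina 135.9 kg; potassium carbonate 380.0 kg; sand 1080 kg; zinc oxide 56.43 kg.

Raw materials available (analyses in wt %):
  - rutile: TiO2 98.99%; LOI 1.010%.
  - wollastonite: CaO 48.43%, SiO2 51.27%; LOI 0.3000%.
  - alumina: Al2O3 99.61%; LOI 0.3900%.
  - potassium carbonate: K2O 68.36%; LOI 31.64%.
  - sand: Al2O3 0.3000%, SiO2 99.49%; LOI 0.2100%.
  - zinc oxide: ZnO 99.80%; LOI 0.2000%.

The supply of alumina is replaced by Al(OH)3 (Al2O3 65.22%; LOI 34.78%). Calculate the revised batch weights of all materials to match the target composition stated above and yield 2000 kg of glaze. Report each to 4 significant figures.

Revised batch per 2000 kg glaze:
  rutile: 344.1 kg
  wollastonite: 130.4 kg
  Al(OH)3: 207.6 kg
  potassium carbonate: 380.0 kg
  sand: 1080 kg
  zinc oxide: 56.43 kg
Total batch = 2199 kg; LOI loss = 198.7 kg

In-progress results are displayed (rounded to four significant figures) on the page; every computation carries full precision in all steps; every reported result receives exactly one rounding; all derived quantities are recomputed at full precision (the totals, LOI, the six compositions, glass mass, yield) using the weight values at 2000 kg of glass, as they appear in question or answer.
Oxide-by-oxide targets in 2000 kg glaze:
  TiO2: 17.03% × 2000 = 340.6 kg
  CaO: 3.158% × 2000 = 63.16 kg
  K2O: 12.99% × 2000 = 259.8 kg
  Al2O3: 6.932% × 2000 = 138.6 kg
  SiO2: 57.08% × 2000 = 1142 kg
  ZnO: 2.816% × 2000 = 56.32 kg
Sums-versus-targets review using the reported weights, per the basis as stated (every target is met by its sum within answer rounding):
  TiO2: 344.1·0.9899 = 340.6 kg (target 340.6 kg)
  CaO: 130.4·0.4843 = 63.15 kg (target 63.16 kg)
  K2O: 380.0·0.6836 = 259.8 kg (target 259.8 kg)
  Al2O3: 207.6·0.6522 + 1080·0.003000 = 138.6 kg (target 138.6 kg)
  SiO2: 130.4·0.5127 + 1080·0.9949 = 1141 kg (target 1142 kg)
  ZnO: 56.43·0.9980 = 56.32 kg (target 56.32 kg)
Glass-mass closure: net batch after ignition = 2000 kg (the targets, summed, come to 2000 kg; basis as stated: 2000 kg — deltas are rounding alone).
Summing the batch: Σ batch = 2199 kg; ignition loss, Σ(batch × LOI) = 198.7 kg; yield: glass divided by total = 90.96%.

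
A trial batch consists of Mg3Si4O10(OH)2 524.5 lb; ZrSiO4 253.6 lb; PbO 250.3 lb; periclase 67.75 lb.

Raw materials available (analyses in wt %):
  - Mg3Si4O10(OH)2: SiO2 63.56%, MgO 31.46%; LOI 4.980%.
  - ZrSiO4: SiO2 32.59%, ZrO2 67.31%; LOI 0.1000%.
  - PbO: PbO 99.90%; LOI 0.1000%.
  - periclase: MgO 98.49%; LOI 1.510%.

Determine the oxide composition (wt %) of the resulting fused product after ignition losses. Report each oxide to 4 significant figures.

All internal work maintains exact precision from first step to last — intermediates appear rounded to four significant digits on the page — each reported number carries a single rounding — derived quantities (ignition loss, the totals, four oxide percentages, glass mass, yield) are rebuilt at full precision starting from the weights for 1069 lb of glass as they appear in the question or the answer.
Oxide masses out of the charge:
  SiO2: 524.5·0.6356 + 253.6·0.3259 = 416.0 lb
  ZrO2: 253.6·0.6731 = 170.7 lb
  MgO: 524.5·0.3146 + 67.75·0.9849 = 231.7 lb
  PbO: 250.3·0.9990 = 250.0 lb
LOI: 524.5·0.04980 + 253.6·0.001000 + 250.3·0.001000 + 67.75·0.01510 = 27.65 lb
Net of LOI, the glass mass = 1096 − 27.65 = 1069 lb (matching Σ of the oxides)
wt %: oxide over glass, times 100

Glass mass = 1069 lb (batch 1096 − LOI 27.65).
Composition: SiO2 38.93%, ZrO2 15.98%, MgO 21.69%, PbO 23.40%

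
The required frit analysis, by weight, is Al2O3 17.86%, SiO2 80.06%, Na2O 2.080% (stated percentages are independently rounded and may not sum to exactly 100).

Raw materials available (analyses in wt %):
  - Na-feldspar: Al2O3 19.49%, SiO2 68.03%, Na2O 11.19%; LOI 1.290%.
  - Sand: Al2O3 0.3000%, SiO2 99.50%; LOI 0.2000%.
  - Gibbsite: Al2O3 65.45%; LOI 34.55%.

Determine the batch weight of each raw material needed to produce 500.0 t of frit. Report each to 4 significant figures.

The whole derivation runs at exact precision from first step to last. Mid-chain values are printed, rounded to four significant digits, as written; every reported result takes a single rounding; all derived quantities, which include three oxide percentages, totals, yield, LOI, glass mass, are rebuilt in full float precision, as quoted within the question or the answer, using the weight values at 500.0 t of glass.
Target masses of each oxide per 500.0 t frit:
  Al2O3: 17.86% × 500.0 = 89.30 t
  SiO2: 80.06% × 500.0 = 400.3 t
  Na2O: 2.080% × 500.0 = 10.40 t
Verifying the oxide balance using the reported weights, relative to the basis at hand (oxide sums agree with the targets once rounding is allowed for):
  Al2O3: 92.94·0.1949 + 338.8·0.003000 + 107.2·0.6545 = 89.29 t (target 89.30 t)
  SiO2: 92.94·0.6803 + 338.8·0.9950 = 400.3 t (target 400.3 t)
  Na2O: 92.94·0.1119 = 10.40 t (target 10.40 t)
Consistency of the glass mass: net batch after ignition = 500.0 t (targets for the oxides total 500.0 t; with the basis standing at 500.0 t — rounding explains the deltas).
Batch total: Σ batch = 538.9 t; loss to ignition Σ batch·LOI = 38.91 t; yield, glass over the total, = 92.78%.

Batch per 500.0 t frit:
  Na-feldspar: 92.94 t
  Sand: 338.8 t
  Gibbsite: 107.2 t
Total batch = 538.9 t; LOI loss = 38.91 t; yield = 92.78%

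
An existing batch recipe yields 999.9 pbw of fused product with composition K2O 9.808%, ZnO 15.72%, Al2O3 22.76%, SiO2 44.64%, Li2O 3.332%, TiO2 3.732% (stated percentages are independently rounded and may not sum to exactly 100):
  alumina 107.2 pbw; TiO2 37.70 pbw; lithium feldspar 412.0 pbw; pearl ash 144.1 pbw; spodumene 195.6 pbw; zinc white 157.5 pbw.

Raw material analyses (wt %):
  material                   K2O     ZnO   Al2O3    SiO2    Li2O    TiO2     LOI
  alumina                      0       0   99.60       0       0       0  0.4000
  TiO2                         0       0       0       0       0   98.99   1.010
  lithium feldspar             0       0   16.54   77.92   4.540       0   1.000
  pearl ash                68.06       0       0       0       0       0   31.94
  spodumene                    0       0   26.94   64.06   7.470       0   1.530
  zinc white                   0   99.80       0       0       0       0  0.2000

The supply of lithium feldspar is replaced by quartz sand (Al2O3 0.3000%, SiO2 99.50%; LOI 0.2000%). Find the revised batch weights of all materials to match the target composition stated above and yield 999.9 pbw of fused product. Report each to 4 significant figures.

Revised batch per 999.9 pbw fused product:
  alumina: 107.4 pbw
  TiO2: 37.70 pbw
  quartz sand: 161.5 pbw
  pearl ash: 144.1 pbw
  spodumene: 446.0 pbw
  zinc white: 157.5 pbw
Total batch = 1054 pbw; LOI loss = 54.30 pbw

Working values appear rounded to four significant figures as written — every computation keeps exact precision end to end; exactly one rounding is applied to each reported number. All derived quantities (glass mass, the six compositions, yield, the totals, ignition loss) are carried from the weighed amounts per 999.9 pbw of glass in exact precision, exactly as printed in the problem or the answer.
Oxide mass targets, per 999.9 pbw fused product:
  K2O: 9.808% × 999.9 = 98.07 pbw
  ZnO: 15.72% × 999.9 = 157.2 pbw
  Al2O3: 22.76% × 999.9 = 227.6 pbw
  SiO2: 44.64% × 999.9 = 446.4 pbw
  Li2O: 3.332% × 999.9 = 33.32 pbw
  TiO2: 3.732% × 999.9 = 37.32 pbw
Per-oxide balance check given the weights on record, for the quoted basis mass (target by target, the sums agree within answer rounding):
  K2O: 144.1·0.6806 = 98.07 pbw (target 98.07 pbw)
  ZnO: 157.5·0.9980 = 157.2 pbw (target 157.2 pbw)
  Al2O3: 107.4·0.9960 + 161.5·0.003000 + 446.0·0.2694 = 227.6 pbw (target 227.6 pbw)
  SiO2: 161.5·0.9950 + 446.0·0.6406 = 446.4 pbw (target 446.4 pbw)
  Li2O: 446.0·0.07470 = 33.32 pbw (target 33.32 pbw)
  TiO2: 37.70·0.9899 = 37.32 pbw (target 37.32 pbw)
Glass-mass sanity pass: net batch after ignition = 999.9 pbw (the Σ of target masses is 999.8 pbw; with the basis standing at 999.9 pbw — differing by rounding only).
Batch grand total — Σ batch = 1054 pbw; the LOI term Σ batch·LOI equals 54.30 pbw; yield, glass over the total, = 94.85%.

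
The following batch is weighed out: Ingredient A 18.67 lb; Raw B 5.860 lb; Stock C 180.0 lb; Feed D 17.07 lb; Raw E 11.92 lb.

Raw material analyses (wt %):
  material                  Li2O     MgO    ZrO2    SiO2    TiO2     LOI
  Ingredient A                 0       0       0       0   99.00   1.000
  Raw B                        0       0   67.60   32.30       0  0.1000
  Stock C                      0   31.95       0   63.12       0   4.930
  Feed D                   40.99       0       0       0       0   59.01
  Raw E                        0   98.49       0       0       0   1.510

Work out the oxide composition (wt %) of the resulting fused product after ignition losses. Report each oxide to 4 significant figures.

The intermediate values are printed, rounded to four significant figures, as written — full precision is kept end to end; every reported result takes a single rounding; the derived quantities (ignition loss, glass mass, totals, the five compositions, yield) are rebuilt in full precision from the weighed amounts on 214.2 lb of glass, exactly as printed in either problem or answer.
What the batch supplies per oxide:
  Li2O: 17.07·0.4099 = 6.997 lb
  MgO: 180.0·0.3195 + 11.92·0.9849 = 69.25 lb
  ZrO2: 5.860·0.6760 = 3.961 lb
  SiO2: 5.860·0.3230 + 180.0·0.6312 = 115.5 lb
  TiO2: 18.67·0.9900 = 18.48 lb
LOI: 18.67·0.01000 + 5.860·0.001000 + 180.0·0.04930 + 17.07·0.5901 + 11.92·0.01510 = 19.32 lb
The glass mass, total less LOI, = 233.5 − 19.32 = 214.2 lb (equal to the oxide-mass sum)
each wt % is 100 × oxide ÷ glass

Glass mass = 214.2 lb (batch 233.5 − LOI 19.32).
Composition: Li2O 3.267%, MgO 32.33%, ZrO2 1.849%, SiO2 53.93%, TiO2 8.629%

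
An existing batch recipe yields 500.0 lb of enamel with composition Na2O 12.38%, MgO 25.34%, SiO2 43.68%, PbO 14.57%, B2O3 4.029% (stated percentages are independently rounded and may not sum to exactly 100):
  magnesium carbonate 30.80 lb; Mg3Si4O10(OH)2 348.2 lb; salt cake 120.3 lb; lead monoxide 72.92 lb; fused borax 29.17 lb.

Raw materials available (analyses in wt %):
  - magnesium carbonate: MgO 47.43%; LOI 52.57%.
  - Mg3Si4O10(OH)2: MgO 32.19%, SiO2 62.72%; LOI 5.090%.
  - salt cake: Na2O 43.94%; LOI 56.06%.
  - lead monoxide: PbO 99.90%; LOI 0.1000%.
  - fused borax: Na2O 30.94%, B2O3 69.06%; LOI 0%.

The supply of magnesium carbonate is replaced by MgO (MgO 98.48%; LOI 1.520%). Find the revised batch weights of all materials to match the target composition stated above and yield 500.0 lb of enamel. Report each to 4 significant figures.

All arithmetic runs at full float precision at every stage — working values are printed, rounded to four significant digits, within the worked lines. Exactly one rounding lands on every reported value — derived quantities, which include LOI, glass mass, totals, the five compositions, the yield, are recomputed in exact precision, as given in problem or answer, starting from the weights per 500.0 lb of glass.
Target oxide masses per 500.0 lb enamel:
  Na2O: 12.38% × 500.0 = 61.90 lb
  MgO: 25.34% × 500.0 = 126.7 lb
  SiO2: 43.68% × 500.0 = 218.4 lb
  PbO: 14.57% × 500.0 = 72.85 lb
  B2O3: 4.029% × 500.0 = 20.14 lb
Verifying the oxide balance with the batch weights as given, on the stated basis (target by target, the sums agree within answer rounding):
  Na2O: 120.3·0.4394 + 29.17·0.3094 = 61.89 lb (target 61.90 lb)
  MgO: 14.84·0.9848 + 348.2·0.3219 = 126.7 lb (target 126.7 lb)
  SiO2: 348.2·0.6272 = 218.4 lb (target 218.4 lb)
  PbO: 72.92·0.9990 = 72.85 lb (target 72.85 lb)
  B2O3: 29.17·0.6906 = 20.14 lb (target 20.14 lb)
Glass-mass sanity pass: total batch − LOI = 500.0 lb (summing oxide targets gives 500.0 lb; the stated basis being 500.0 lb — gaps are rounding artifacts).
Adding the batch up: Σ batch = 585.4 lb; loss to ignition Σ batch·LOI = 85.46 lb; yield, glass over the total, = 85.40%.

Revised batch per 500.0 lb enamel:
  MgO: 14.84 lb
  Mg3Si4O10(OH)2: 348.2 lb
  salt cake: 120.3 lb
  lead monoxide: 72.92 lb
  fused borax: 29.17 lb
Total batch = 585.4 lb; LOI loss = 85.46 lb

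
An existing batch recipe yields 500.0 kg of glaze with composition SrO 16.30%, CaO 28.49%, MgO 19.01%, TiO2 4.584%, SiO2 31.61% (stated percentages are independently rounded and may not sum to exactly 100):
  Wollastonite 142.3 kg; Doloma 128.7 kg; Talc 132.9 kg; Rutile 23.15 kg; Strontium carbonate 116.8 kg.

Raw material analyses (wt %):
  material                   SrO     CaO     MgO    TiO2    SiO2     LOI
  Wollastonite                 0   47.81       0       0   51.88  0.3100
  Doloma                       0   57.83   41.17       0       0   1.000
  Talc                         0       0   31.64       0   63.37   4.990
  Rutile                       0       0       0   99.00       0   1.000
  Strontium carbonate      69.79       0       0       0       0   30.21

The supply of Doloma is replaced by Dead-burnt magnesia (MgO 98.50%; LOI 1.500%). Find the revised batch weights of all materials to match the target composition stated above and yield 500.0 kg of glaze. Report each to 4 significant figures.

Each numeric step keeps full float precision in all steps; working values are printed with 4-significant-figure rounding between the steps; each reported result carries a single rounding. Derived quantities, including ignition loss, the five compositions, net glass mass, yield, the totals, are recomputed starting from the weights for 500.0 kg of glass at full float precision, exactly as printed in the problem or the answer.
Oxide-by-oxide targets in 500.0 kg glaze:
  SrO: 16.30% × 500.0 = 81.50 kg
  CaO: 28.49% × 500.0 = 142.4 kg
  MgO: 19.01% × 500.0 = 95.05 kg
  TiO2: 4.584% × 500.0 = 22.92 kg
  SiO2: 31.61% × 500.0 = 158.0 kg
Per-oxide balance check applying the batch weights above, versus the basis set out (target by target, the sums agree exact up to rounding of places):
  SrO: 116.8·0.6979 = 81.51 kg (target 81.50 kg)
  CaO: 298.0·0.4781 = 142.5 kg (target 142.4 kg)
  MgO: 94.74·0.9850 + 5.481·0.3164 = 95.05 kg (target 95.05 kg)
  TiO2: 23.15·0.9900 = 22.92 kg (target 22.92 kg)
  SiO2: 298.0·0.5188 + 5.481·0.6337 = 158.1 kg (target 158.0 kg)
The glass-mass cross-check: batch total minus LOI = 500.0 kg (oxide target masses add up to 500.0 kg; versus the stated basis of 500.0 kg — any gap is answer rounding).
Summing the batch: Σ batch = 538.2 kg; the LOI term Σ batch·LOI equals 38.14 kg; yield = glass ÷ total batch = 92.91%.

Revised batch per 500.0 kg glaze:
  Wollastonite: 298.0 kg
  Dead-burnt magnesia: 94.74 kg
  Talc: 5.481 kg
  Rutile: 23.15 kg
  Strontium carbonate: 116.8 kg
Total batch = 538.2 kg; LOI loss = 38.14 kg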